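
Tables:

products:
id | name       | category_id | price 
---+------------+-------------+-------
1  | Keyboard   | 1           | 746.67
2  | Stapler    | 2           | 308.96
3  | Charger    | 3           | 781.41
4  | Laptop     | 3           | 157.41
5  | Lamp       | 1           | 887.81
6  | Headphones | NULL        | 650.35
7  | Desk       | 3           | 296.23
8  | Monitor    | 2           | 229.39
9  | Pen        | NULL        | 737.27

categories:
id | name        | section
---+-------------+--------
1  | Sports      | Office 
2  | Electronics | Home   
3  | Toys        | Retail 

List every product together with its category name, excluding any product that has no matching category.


INNER JOIN keeps only products rows whose category_id matches an id in categories. Walk through each product:
  - product 1 (Keyboard): category_id=1 -> matches Sports
  - product 2 (Stapler): category_id=2 -> matches Electronics
  - product 3 (Charger): category_id=3 -> matches Toys
  - product 4 (Laptop): category_id=3 -> matches Toys
  - product 5 (Lamp): category_id=1 -> matches Sports
  - product 6 (Headphones): category_id=NULL, no match -> dropped
  - product 7 (Desk): category_id=3 -> matches Toys
  - product 8 (Monitor): category_id=2 -> matches Electronics
  - product 9 (Pen): category_id=NULL, no match -> dropped
So 2 of 9 rows are dropped.

SQL:
SELECT a.name, b.name AS category
FROM products a
INNER JOIN categories b ON a.category_id = b.id

Result:
name     | category   
---------+------------
Keyboard | Sports     
Stapler  | Electronics
Charger  | Toys       
Laptop   | Toys       
Lamp     | Sports     
Desk     | Toys       
Monitor  | Electronics


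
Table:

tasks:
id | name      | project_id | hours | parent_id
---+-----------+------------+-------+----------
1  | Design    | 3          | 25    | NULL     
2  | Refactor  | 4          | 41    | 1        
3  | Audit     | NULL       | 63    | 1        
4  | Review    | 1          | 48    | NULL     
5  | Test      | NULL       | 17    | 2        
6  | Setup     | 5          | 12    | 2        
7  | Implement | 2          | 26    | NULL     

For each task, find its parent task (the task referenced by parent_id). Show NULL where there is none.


This is a self-join: tasks is joined to a second copy of itself, matching each row's parent_id to another row's id. Use LEFT JOIN so rows with parent_id=NULL are kept.
  - task 1 (Design): parent_id=NULL -> NULL
  - task 2 (Refactor): parent_id=1 -> Design
  - task 3 (Audit): parent_id=1 -> Design
  - task 4 (Review): parent_id=NULL -> NULL
  - task 5 (Test): parent_id=2 -> Refactor
  - task 6 (Setup): parent_id=2 -> Refactor
  - task 7 (Implement): parent_id=NULL -> NULL

SQL:
SELECT a.name AS item, b.name AS parent
FROM tasks a
LEFT JOIN tasks b ON a.parent_id = b.id

Result:
item      | parent  
----------+---------
Design    | NULL    
Refactor  | Design  
Audit     | Design  
Review    | NULL    
Test      | Refactor
Setup     | Refactor
Implement | NULL    


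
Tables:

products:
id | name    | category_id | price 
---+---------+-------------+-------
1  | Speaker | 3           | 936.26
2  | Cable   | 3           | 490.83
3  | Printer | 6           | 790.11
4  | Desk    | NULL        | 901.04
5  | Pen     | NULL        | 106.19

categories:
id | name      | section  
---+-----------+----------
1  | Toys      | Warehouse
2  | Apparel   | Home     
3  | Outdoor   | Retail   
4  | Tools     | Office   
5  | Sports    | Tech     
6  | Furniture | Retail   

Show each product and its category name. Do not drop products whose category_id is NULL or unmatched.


LEFT JOIN keeps every row from products (the left table); where category_id has no match in categories, the category columns become NULL. Walk through each product:
  - product 1 (Speaker): category_id=3 -> matches Outdoor
  - product 2 (Cable): category_id=3 -> matches Outdoor
  - product 3 (Printer): category_id=6 -> matches Furniture
  - product 4 (Desk): category_id=NULL, no match -> kept with NULL
  - product 5 (Pen): category_id=NULL, no match -> kept with NULL
All 5 rows appear; 2 have NULL category.

SQL:
SELECT a.name, b.name AS category
FROM products a
LEFT JOIN categories b ON a.category_id = b.id

Result:
name    | category 
--------+----------
Speaker | Outdoor  
Cable   | Outdoor  
Printer | Furniture
Desk    | NULL     
Pen     | NULL     


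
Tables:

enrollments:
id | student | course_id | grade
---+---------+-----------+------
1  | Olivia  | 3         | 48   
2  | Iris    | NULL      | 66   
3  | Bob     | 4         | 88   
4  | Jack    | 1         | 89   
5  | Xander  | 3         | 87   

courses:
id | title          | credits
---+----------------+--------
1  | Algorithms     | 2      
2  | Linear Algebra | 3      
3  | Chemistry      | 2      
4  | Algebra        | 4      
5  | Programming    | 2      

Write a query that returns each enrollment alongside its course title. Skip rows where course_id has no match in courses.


INNER JOIN keeps only enrollments rows whose course_id matches an id in courses. Walk through each enrollment:
  - enrollment 1 (Olivia): course_id=3 -> matches Chemistry
  - enrollment 2 (Iris): course_id=NULL, no match -> dropped
  - enrollment 3 (Bob): course_id=4 -> matches Algebra
  - enrollment 4 (Jack): course_id=1 -> matches Algorithms
  - enrollment 5 (Xander): course_id=3 -> matches Chemistry
So 1 of 5 rows is dropped.

SQL:
SELECT a.student, b.title AS course
FROM enrollments a
INNER JOIN courses b ON a.course_id = b.id

Result:
student | course    
--------+-----------
Olivia  | Chemistry 
Bob     | Algebra   
Jack    | Algorithms
Xander  | Chemistry 


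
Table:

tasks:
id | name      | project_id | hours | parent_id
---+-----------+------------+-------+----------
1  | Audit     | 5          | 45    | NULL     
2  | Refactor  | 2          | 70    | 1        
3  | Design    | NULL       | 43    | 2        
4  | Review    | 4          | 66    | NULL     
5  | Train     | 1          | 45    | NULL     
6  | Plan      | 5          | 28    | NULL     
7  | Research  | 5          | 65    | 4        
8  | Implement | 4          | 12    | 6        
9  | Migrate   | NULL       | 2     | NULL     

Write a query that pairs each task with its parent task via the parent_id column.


This is a self-join: tasks is joined to a second copy of itself, matching each row's parent_id to another row's id. Use LEFT JOIN so rows with parent_id=NULL are kept.
  - task 1 (Audit): parent_id=NULL -> NULL
  - task 2 (Refactor): parent_id=1 -> Audit
  - task 3 (Design): parent_id=2 -> Refactor
  - task 4 (Review): parent_id=NULL -> NULL
  - task 5 (Train): parent_id=NULL -> NULL
  - task 6 (Plan): parent_id=NULL -> NULL
  - task 7 (Research): parent_id=4 -> Review
  - task 8 (Implement): parent_id=6 -> Plan
  - task 9 (Migrate): parent_id=NULL -> NULL

SQL:
SELECT a.name AS item, b.name AS parent
FROM tasks a
LEFT JOIN tasks b ON a.parent_id = b.id

Result:
item      | parent  
----------+---------
Audit     | NULL    
Refactor  | Audit   
Design    | Refactor
Review    | NULL    
Train     | NULL    
Plan      | NULL    
Research  | Review  
Implement | Plan    
Migrate   | NULL    


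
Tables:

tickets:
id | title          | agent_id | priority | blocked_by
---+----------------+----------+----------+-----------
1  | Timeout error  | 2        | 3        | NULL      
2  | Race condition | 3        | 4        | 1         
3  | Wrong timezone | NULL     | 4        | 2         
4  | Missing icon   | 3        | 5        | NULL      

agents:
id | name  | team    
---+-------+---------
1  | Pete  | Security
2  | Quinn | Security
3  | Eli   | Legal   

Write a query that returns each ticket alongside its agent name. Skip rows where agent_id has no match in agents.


INNER JOIN keeps only tickets rows whose agent_id matches an id in agents. Walk through each ticket:
  - ticket 1 (Timeout error): agent_id=2 -> matches Quinn
  - ticket 2 (Race condition): agent_id=3 -> matches Eli
  - ticket 3 (Wrong timezone): agent_id=NULL, no match -> dropped
  - ticket 4 (Missing icon): agent_id=3 -> matches Eli
So 1 of 4 rows is dropped.

SQL:
SELECT a.title, b.name AS agent
FROM tickets a
INNER JOIN agents b ON a.agent_id = b.id

Result:
title          | agent
---------------+------
Timeout error  | Quinn
Race condition | Eli  
Missing icon   | Eli  


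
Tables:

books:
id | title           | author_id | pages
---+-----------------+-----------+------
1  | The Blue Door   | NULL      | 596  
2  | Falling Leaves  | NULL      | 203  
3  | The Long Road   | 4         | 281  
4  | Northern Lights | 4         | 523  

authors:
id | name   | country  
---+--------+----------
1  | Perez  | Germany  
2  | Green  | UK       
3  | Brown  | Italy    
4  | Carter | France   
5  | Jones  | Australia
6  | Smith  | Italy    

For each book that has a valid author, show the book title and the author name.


INNER JOIN keeps only books rows whose author_id matches an id in authors. Walk through each book:
  - book 1 (The Blue Door): author_id=NULL, no match -> dropped
  - book 2 (Falling Leaves): author_id=NULL, no match -> dropped
  - book 3 (The Long Road): author_id=4 -> matches Carter
  - book 4 (Northern Lights): author_id=4 -> matches Carter
So 2 of 4 rows are dropped.

SQL:
SELECT a.title, b.name AS author
FROM books a
INNER JOIN authors b ON a.author_id = b.id

Result:
title           | author
----------------+-------
The Long Road   | Carter
Northern Lights | Carter


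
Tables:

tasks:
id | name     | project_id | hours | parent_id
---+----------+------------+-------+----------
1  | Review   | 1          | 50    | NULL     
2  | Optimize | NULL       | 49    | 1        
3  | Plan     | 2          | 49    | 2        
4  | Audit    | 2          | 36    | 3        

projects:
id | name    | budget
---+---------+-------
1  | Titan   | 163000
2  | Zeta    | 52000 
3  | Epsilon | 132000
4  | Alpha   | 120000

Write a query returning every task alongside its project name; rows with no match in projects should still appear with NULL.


LEFT JOIN keeps every row from tasks (the left table); where project_id has no match in projects, the project columns become NULL. Walk through each task:
  - task 1 (Review): project_id=1 -> matches Titan
  - task 2 (Optimize): project_id=NULL, no match -> kept with NULL
  - task 3 (Plan): project_id=2 -> matches Zeta
  - task 4 (Audit): project_id=2 -> matches Zeta
All 4 rows appear; 1 has NULL project.

SQL:
SELECT a.name, b.name AS project
FROM tasks a
LEFT JOIN projects b ON a.project_id = b.id

Result:
name     | project
---------+--------
Review   | Titan  
Optimize | NULL   
Plan     | Zeta   
Audit    | Zeta   


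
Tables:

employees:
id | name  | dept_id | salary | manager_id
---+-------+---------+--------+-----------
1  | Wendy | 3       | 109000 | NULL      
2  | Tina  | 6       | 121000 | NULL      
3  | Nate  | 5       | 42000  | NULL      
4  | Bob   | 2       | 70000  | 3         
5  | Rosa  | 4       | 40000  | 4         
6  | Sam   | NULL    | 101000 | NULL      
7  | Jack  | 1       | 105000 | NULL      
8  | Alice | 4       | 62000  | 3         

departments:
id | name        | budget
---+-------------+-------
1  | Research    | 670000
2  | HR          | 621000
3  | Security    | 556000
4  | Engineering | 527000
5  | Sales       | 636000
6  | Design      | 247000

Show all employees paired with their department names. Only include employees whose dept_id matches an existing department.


INNER JOIN keeps only employees rows whose dept_id matches an id in departments. Walk through each employee:
  - employee 1 (Wendy): dept_id=3 -> matches Security
  - employee 2 (Tina): dept_id=6 -> matches Design
  - employee 3 (Nate): dept_id=5 -> matches Sales
  - employee 4 (Bob): dept_id=2 -> matches HR
  - employee 5 (Rosa): dept_id=4 -> matches Engineering
  - employee 6 (Sam): dept_id=NULL, no match -> dropped
  - employee 7 (Jack): dept_id=1 -> matches Research
  - employee 8 (Alice): dept_id=4 -> matches Engineering
So 1 of 8 rows is dropped.

SQL:
SELECT a.name, b.name AS department
FROM employees a
INNER JOIN departments b ON a.dept_id = b.id

Result:
name  | department 
------+------------
Wendy | Security   
Tina  | Design     
Nate  | Sales      
Bob   | HR         
Rosa  | Engineering
Jack  | Research   
Alice | Engineering


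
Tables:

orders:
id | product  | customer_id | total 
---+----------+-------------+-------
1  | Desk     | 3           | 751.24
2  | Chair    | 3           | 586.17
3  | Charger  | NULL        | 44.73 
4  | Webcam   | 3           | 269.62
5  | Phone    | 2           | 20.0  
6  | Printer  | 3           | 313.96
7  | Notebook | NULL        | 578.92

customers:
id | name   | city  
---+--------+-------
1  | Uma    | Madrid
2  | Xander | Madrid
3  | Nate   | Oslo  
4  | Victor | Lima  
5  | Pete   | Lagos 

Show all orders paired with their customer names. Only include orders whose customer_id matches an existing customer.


INNER JOIN keeps only orders rows whose customer_id matches an id in customers. Walk through each order:
  - order 1 (Desk): customer_id=3 -> matches Nate
  - order 2 (Chair): customer_id=3 -> matches Nate
  - order 3 (Charger): customer_id=NULL, no match -> dropped
  - order 4 (Webcam): customer_id=3 -> matches Nate
  - order 5 (Phone): customer_id=2 -> matches Xander
  - order 6 (Printer): customer_id=3 -> matches Nate
  - order 7 (Notebook): customer_id=NULL, no match -> dropped
So 2 of 7 rows are dropped.

SQL:
SELECT a.product, b.name AS customer
FROM orders a
INNER JOIN customers b ON a.customer_id = b.id

Result:
product | customer
--------+---------
Desk    | Nate    
Chair   | Nate    
Webcam  | Nate    
Phone   | Xander  
Printer | Nate    


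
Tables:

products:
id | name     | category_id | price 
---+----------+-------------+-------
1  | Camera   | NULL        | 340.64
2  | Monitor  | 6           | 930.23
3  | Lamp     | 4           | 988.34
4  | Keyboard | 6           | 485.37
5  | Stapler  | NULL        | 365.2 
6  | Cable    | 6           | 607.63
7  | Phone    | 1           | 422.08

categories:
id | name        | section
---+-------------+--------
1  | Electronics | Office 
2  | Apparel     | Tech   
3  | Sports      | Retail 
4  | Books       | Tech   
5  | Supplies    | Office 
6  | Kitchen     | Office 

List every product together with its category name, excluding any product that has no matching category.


INNER JOIN keeps only products rows whose category_id matches an id in categories. Walk through each product:
  - product 1 (Camera): category_id=NULL, no match -> dropped
  - product 2 (Monitor): category_id=6 -> matches Kitchen
  - product 3 (Lamp): category_id=4 -> matches Books
  - product 4 (Keyboard): category_id=6 -> matches Kitchen
  - product 5 (Stapler): category_id=NULL, no match -> dropped
  - product 6 (Cable): category_id=6 -> matches Kitchen
  - product 7 (Phone): category_id=1 -> matches Electronics
So 2 of 7 rows are dropped.

SQL:
SELECT a.name, b.name AS category
FROM products a
INNER JOIN categories b ON a.category_id = b.id

Result:
name     | category   
---------+------------
Monitor  | Kitchen    
Lamp     | Books      
Keyboard | Kitchen    
Cable    | Kitchen    
Phone    | Electronics


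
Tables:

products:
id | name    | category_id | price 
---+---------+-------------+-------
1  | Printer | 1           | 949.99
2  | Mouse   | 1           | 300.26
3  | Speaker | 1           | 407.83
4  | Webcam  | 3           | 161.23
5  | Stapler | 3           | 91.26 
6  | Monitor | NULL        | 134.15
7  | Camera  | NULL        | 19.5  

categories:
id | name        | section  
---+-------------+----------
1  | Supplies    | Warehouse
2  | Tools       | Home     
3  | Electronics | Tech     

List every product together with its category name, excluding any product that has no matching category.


INNER JOIN keeps only products rows whose category_id matches an id in categories. Walk through each product:
  - product 1 (Printer): category_id=1 -> matches Supplies
  - product 2 (Mouse): category_id=1 -> matches Supplies
  - product 3 (Speaker): category_id=1 -> matches Supplies
  - product 4 (Webcam): category_id=3 -> matches Electronics
  - product 5 (Stapler): category_id=3 -> matches Electronics
  - product 6 (Monitor): category_id=NULL, no match -> dropped
  - product 7 (Camera): category_id=NULL, no match -> dropped
So 2 of 7 rows are dropped.

SQL:
SELECT a.name, b.name AS category
FROM products a
INNER JOIN categories b ON a.category_id = b.id

Result:
name    | category   
--------+------------
Printer | Supplies   
Mouse   | Supplies   
Speaker | Supplies   
Webcam  | Electronics
Stapler | Electronics


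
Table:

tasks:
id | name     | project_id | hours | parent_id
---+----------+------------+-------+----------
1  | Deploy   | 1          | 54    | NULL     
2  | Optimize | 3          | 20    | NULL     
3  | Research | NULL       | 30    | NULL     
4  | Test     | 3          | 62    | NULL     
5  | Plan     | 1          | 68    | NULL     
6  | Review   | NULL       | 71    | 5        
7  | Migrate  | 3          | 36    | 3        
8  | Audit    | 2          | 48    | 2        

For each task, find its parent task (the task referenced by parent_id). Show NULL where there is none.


This is a self-join: tasks is joined to a second copy of itself, matching each row's parent_id to another row's id. Use LEFT JOIN so rows with parent_id=NULL are kept.
  - task 1 (Deploy): parent_id=NULL -> NULL
  - task 2 (Optimize): parent_id=NULL -> NULL
  - task 3 (Research): parent_id=NULL -> NULL
  - task 4 (Test): parent_id=NULL -> NULL
  - task 5 (Plan): parent_id=NULL -> NULL
  - task 6 (Review): parent_id=5 -> Plan
  - task 7 (Migrate): parent_id=3 -> Research
  - task 8 (Audit): parent_id=2 -> Optimize

SQL:
SELECT a.name AS item, b.name AS parent
FROM tasks a
LEFT JOIN tasks b ON a.parent_id = b.id

Result:
item     | parent  
---------+---------
Deploy   | NULL    
Optimize | NULL    
Research | NULL    
Test     | NULL    
Plan     | NULL    
Review   | Plan    
Migrate  | Research
Audit    | Optimize


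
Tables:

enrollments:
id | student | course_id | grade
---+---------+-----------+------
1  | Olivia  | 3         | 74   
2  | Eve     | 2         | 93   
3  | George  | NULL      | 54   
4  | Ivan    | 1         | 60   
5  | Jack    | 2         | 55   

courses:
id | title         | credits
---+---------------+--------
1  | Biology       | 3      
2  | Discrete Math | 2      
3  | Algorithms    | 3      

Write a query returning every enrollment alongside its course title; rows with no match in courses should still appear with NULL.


LEFT JOIN keeps every row from enrollments (the left table); where course_id has no match in courses, the course columns become NULL. Walk through each enrollment:
  - enrollment 1 (Olivia): course_id=3 -> matches Algorithms
  - enrollment 2 (Eve): course_id=2 -> matches Discrete Math
  - enrollment 3 (George): course_id=NULL, no match -> kept with NULL
  - enrollment 4 (Ivan): course_id=1 -> matches Biology
  - enrollment 5 (Jack): course_id=2 -> matches Discrete Math
All 5 rows appear; 1 has NULL course.

SQL:
SELECT a.student, b.title AS course
FROM enrollments a
LEFT JOIN courses b ON a.course_id = b.id

Result:
student | course       
--------+--------------
Olivia  | Algorithms   
Eve     | Discrete Math
George  | NULL         
Ivan    | Biology      
Jack    | Discrete Math


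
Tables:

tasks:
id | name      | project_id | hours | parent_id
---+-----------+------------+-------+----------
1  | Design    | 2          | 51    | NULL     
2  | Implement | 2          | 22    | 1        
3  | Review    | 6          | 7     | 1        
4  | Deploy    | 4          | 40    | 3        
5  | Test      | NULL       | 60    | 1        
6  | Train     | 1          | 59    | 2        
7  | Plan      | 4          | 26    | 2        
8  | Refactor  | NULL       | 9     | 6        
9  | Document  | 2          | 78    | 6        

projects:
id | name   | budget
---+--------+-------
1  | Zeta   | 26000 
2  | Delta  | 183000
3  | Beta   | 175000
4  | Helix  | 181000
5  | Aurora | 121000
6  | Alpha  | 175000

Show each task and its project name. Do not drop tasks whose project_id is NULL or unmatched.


LEFT JOIN keeps every row from tasks (the left table); where project_id has no match in projects, the project columns become NULL. Walk through each task:
  - task 1 (Design): project_id=2 -> matches Delta
  - task 2 (Implement): project_id=2 -> matches Delta
  - task 3 (Review): project_id=6 -> matches Alpha
  - task 4 (Deploy): project_id=4 -> matches Helix
  - task 5 (Test): project_id=NULL, no match -> kept with NULL
  - task 6 (Train): project_id=1 -> matches Zeta
  - task 7 (Plan): project_id=4 -> matches Helix
  - task 8 (Refactor): project_id=NULL, no match -> kept with NULL
  - task 9 (Document): project_id=2 -> matches Delta
All 9 rows appear; 2 have NULL project.

SQL:
SELECT a.name, b.name AS project
FROM tasks a
LEFT JOIN projects b ON a.project_id = b.id

Result:
name      | project
----------+--------
Design    | Delta  
Implement | Delta  
Review    | Alpha  
Deploy    | Helix  
Test      | NULL   
Train     | Zeta   
Plan      | Helix  
Refactor  | NULL   
Document  | Delta  


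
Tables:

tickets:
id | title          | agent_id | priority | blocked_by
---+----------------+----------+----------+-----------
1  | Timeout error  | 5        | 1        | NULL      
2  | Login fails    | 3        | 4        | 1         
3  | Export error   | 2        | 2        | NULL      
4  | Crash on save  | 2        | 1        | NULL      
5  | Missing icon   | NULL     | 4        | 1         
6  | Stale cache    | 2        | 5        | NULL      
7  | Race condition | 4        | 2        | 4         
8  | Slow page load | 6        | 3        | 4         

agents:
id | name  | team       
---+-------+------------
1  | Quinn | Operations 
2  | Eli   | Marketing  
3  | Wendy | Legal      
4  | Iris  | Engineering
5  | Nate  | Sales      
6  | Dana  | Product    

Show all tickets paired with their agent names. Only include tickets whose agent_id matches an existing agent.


INNER JOIN keeps only tickets rows whose agent_id matches an id in agents. Walk through each ticket:
  - ticket 1 (Timeout error): agent_id=5 -> matches Nate
  - ticket 2 (Login fails): agent_id=3 -> matches Wendy
  - ticket 3 (Export error): agent_id=2 -> matches Eli
  - ticket 4 (Crash on save): agent_id=2 -> matches Eli
  - ticket 5 (Missing icon): agent_id=NULL, no match -> dropped
  - ticket 6 (Stale cache): agent_id=2 -> matches Eli
  - ticket 7 (Race condition): agent_id=4 -> matches Iris
  - ticket 8 (Slow page load): agent_id=6 -> matches Dana
So 1 of 8 rows is dropped.

SQL:
SELECT a.title, b.name AS agent
FROM tickets a
INNER JOIN agents b ON a.agent_id = b.id

Result:
title          | agent
---------------+------
Timeout error  | Nate 
Login fails    | Wendy
Export error   | Eli  
Crash on save  | Eli  
Stale cache    | Eli  
Race condition | Iris 
Slow page load | Dana 


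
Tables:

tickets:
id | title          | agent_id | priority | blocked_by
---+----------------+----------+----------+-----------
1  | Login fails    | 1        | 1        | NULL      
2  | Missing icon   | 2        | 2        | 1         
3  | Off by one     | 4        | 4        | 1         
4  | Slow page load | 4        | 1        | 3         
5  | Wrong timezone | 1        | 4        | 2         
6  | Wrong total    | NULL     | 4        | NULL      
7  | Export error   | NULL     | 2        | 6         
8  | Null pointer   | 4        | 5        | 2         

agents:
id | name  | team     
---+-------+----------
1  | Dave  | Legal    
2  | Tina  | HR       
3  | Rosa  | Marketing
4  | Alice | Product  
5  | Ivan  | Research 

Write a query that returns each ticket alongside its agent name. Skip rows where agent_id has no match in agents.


INNER JOIN keeps only tickets rows whose agent_id matches an id in agents. Walk through each ticket:
  - ticket 1 (Login fails): agent_id=1 -> matches Dave
  - ticket 2 (Missing icon): agent_id=2 -> matches Tina
  - ticket 3 (Off by one): agent_id=4 -> matches Alice
  - ticket 4 (Slow page load): agent_id=4 -> matches Alice
  - ticket 5 (Wrong timezone): agent_id=1 -> matches Dave
  - ticket 6 (Wrong total): agent_id=NULL, no match -> dropped
  - ticket 7 (Export error): agent_id=NULL, no match -> dropped
  - ticket 8 (Null pointer): agent_id=4 -> matches Alice
So 2 of 8 rows are dropped.

SQL:
SELECT a.title, b.name AS agent
FROM tickets a
INNER JOIN agents b ON a.agent_id = b.id

Result:
title          | agent
---------------+------
Login fails    | Dave 
Missing icon   | Tina 
Off by one     | Alice
Slow page load | Alice
Wrong timezone | Dave 
Null pointer   | Alice


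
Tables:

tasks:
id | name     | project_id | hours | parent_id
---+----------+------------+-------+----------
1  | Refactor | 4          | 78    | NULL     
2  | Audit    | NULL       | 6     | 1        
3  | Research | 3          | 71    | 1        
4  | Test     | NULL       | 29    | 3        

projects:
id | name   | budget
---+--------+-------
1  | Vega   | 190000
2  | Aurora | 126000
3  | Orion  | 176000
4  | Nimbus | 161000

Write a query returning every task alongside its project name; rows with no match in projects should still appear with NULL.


LEFT JOIN keeps every row from tasks (the left table); where project_id has no match in projects, the project columns become NULL. Walk through each task:
  - task 1 (Refactor): project_id=4 -> matches Nimbus
  - task 2 (Audit): project_id=NULL, no match -> kept with NULL
  - task 3 (Research): project_id=3 -> matches Orion
  - task 4 (Test): project_id=NULL, no match -> kept with NULL
All 4 rows appear; 2 have NULL project.

SQL:
SELECT a.name, b.name AS project
FROM tasks a
LEFT JOIN projects b ON a.project_id = b.id

Result:
name     | project
---------+--------
Refactor | Nimbus 
Audit    | NULL   
Research | Orion  
Test     | NULL   


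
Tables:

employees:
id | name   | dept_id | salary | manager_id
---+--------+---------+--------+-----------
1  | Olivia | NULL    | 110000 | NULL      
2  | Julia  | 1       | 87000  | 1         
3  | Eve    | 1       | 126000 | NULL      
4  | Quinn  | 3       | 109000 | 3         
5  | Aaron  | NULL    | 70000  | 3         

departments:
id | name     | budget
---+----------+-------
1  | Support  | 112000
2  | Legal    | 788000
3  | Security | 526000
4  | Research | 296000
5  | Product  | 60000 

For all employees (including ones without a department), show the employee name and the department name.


LEFT JOIN keeps every row from employees (the left table); where dept_id has no match in departments, the department columns become NULL. Walk through each employee:
  - employee 1 (Olivia): dept_id=NULL, no match -> kept with NULL
  - employee 2 (Julia): dept_id=1 -> matches Support
  - employee 3 (Eve): dept_id=1 -> matches Support
  - employee 4 (Quinn): dept_id=3 -> matches Security
  - employee 5 (Aaron): dept_id=NULL, no match -> kept with NULL
All 5 rows appear; 2 have NULL department.

SQL:
SELECT a.name, b.name AS department
FROM employees a
LEFT JOIN departments b ON a.dept_id = b.id

Result:
name   | department
-------+-----------
Olivia | NULL      
Julia  | Support   
Eve    | Support   
Quinn  | Security  
Aaron  | NULL      


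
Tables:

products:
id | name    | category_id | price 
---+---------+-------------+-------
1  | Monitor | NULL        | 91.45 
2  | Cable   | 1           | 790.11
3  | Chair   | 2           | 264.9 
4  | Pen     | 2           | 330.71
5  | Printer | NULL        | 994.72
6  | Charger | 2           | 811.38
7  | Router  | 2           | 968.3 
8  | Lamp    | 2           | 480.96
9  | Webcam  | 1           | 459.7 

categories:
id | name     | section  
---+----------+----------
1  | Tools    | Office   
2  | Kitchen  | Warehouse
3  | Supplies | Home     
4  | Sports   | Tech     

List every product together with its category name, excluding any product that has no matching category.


INNER JOIN keeps only products rows whose category_id matches an id in categories. Walk through each product:
  - product 1 (Monitor): category_id=NULL, no match -> dropped
  - product 2 (Cable): category_id=1 -> matches Tools
  - product 3 (Chair): category_id=2 -> matches Kitchen
  - product 4 (Pen): category_id=2 -> matches Kitchen
  - product 5 (Printer): category_id=NULL, no match -> dropped
  - product 6 (Charger): category_id=2 -> matches Kitchen
  - product 7 (Router): category_id=2 -> matches Kitchen
  - product 8 (Lamp): category_id=2 -> matches Kitchen
  - product 9 (Webcam): category_id=1 -> matches Tools
So 2 of 9 rows are dropped.

SQL:
SELECT a.name, b.name AS category
FROM products a
INNER JOIN categories b ON a.category_id = b.id

Result:
name    | category
--------+---------
Cable   | Tools   
Chair   | Kitchen 
Pen     | Kitchen 
Charger | Kitchen 
Router  | Kitchen 
Lamp    | Kitchen 
Webcam  | Tools   


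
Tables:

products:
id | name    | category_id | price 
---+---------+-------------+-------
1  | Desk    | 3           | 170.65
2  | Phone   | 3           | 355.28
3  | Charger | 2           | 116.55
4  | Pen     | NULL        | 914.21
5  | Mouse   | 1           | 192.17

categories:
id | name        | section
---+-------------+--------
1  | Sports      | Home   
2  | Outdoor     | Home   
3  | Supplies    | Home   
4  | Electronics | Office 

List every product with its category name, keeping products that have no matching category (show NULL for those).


LEFT JOIN keeps every row from products (the left table); where category_id has no match in categories, the category columns become NULL. Walk through each product:
  - product 1 (Desk): category_id=3 -> matches Supplies
  - product 2 (Phone): category_id=3 -> matches Supplies
  - product 3 (Charger): category_id=2 -> matches Outdoor
  - product 4 (Pen): category_id=NULL, no match -> kept with NULL
  - product 5 (Mouse): category_id=1 -> matches Sports
All 5 rows appear; 1 has NULL category.

SQL:
SELECT a.name, b.name AS category
FROM products a
LEFT JOIN categories b ON a.category_id = b.id

Result:
name    | category
--------+---------
Desk    | Supplies
Phone   | Supplies
Charger | Outdoor 
Pen     | NULL    
Mouse   | Sports  


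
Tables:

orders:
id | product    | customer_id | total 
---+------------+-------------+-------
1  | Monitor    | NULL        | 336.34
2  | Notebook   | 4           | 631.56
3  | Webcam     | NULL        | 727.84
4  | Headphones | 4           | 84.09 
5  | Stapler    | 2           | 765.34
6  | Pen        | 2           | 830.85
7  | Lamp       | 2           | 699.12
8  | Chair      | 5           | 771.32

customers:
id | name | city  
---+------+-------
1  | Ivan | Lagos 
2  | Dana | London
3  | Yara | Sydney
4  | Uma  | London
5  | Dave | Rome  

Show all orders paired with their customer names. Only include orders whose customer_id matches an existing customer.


INNER JOIN keeps only orders rows whose customer_id matches an id in customers. Walk through each order:
  - order 1 (Monitor): customer_id=NULL, no match -> dropped
  - order 2 (Notebook): customer_id=4 -> matches Uma
  - order 3 (Webcam): customer_id=NULL, no match -> dropped
  - order 4 (Headphones): customer_id=4 -> matches Uma
  - order 5 (Stapler): customer_id=2 -> matches Dana
  - order 6 (Pen): customer_id=2 -> matches Dana
  - order 7 (Lamp): customer_id=2 -> matches Dana
  - order 8 (Chair): customer_id=5 -> matches Dave
So 2 of 8 rows are dropped.

SQL:
SELECT a.product, b.name AS customer
FROM orders a
INNER JOIN customers b ON a.customer_id = b.id

Result:
product    | customer
-----------+---------
Notebook   | Uma     
Headphones | Uma     
Stapler    | Dana    
Pen        | Dana    
Lamp       | Dana    
Chair      | Dave    


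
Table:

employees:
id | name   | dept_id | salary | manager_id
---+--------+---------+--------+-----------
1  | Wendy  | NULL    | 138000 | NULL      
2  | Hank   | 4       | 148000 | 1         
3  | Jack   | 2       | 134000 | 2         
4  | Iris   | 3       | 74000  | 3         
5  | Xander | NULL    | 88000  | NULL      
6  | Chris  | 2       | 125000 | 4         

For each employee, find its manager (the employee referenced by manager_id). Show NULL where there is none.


This is a self-join: employees is joined to a second copy of itself, matching each row's manager_id to another row's id. Use LEFT JOIN so rows with manager_id=NULL are kept.
  - employee 1 (Wendy): manager_id=NULL -> NULL
  - employee 2 (Hank): manager_id=1 -> Wendy
  - employee 3 (Jack): manager_id=2 -> Hank
  - employee 4 (Iris): manager_id=3 -> Jack
  - employee 5 (Xander): manager_id=NULL -> NULL
  - employee 6 (Chris): manager_id=4 -> Iris

SQL:
SELECT a.name AS item, b.name AS manager
FROM employees a
LEFT JOIN employees b ON a.manager_id = b.id

Result:
item   | manager
-------+--------
Wendy  | NULL   
Hank   | Wendy  
Jack   | Hank   
Iris   | Jack   
Xander | NULL   
Chris  | Iris   


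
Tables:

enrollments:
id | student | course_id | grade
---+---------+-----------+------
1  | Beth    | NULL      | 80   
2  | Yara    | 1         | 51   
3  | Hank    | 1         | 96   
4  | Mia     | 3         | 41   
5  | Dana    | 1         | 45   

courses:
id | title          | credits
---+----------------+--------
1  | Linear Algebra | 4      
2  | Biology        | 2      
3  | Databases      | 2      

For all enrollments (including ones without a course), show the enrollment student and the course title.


LEFT JOIN keeps every row from enrollments (the left table); where course_id has no match in courses, the course columns become NULL. Walk through each enrollment:
  - enrollment 1 (Beth): course_id=NULL, no match -> kept with NULL
  - enrollment 2 (Yara): course_id=1 -> matches Linear Algebra
  - enrollment 3 (Hank): course_id=1 -> matches Linear Algebra
  - enrollment 4 (Mia): course_id=3 -> matches Databases
  - enrollment 5 (Dana): course_id=1 -> matches Linear Algebra
All 5 rows appear; 1 has NULL course.

SQL:
SELECT a.student, b.title AS course
FROM enrollments a
LEFT JOIN courses b ON a.course_id = b.id

Result:
student | course        
--------+---------------
Beth    | NULL          
Yara    | Linear Algebra
Hank    | Linear Algebra
Mia     | Databases     
Dana    | Linear Algebra


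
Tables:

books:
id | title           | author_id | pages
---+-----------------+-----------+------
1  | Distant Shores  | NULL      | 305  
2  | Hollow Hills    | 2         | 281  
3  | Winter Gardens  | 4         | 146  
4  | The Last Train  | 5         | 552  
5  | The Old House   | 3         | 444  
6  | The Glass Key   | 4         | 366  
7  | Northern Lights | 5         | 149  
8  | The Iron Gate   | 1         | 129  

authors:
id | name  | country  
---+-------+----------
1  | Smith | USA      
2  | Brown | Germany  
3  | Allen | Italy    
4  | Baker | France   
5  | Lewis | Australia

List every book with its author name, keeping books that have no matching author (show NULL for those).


LEFT JOIN keeps every row from books (the left table); where author_id has no match in authors, the author columns become NULL. Walk through each book:
  - book 1 (Distant Shores): author_id=NULL, no match -> kept with NULL
  - book 2 (Hollow Hills): author_id=2 -> matches Brown
  - book 3 (Winter Gardens): author_id=4 -> matches Baker
  - book 4 (The Last Train): author_id=5 -> matches Lewis
  - book 5 (The Old House): author_id=3 -> matches Allen
  - book 6 (The Glass Key): author_id=4 -> matches Baker
  - book 7 (Northern Lights): author_id=5 -> matches Lewis
  - book 8 (The Iron Gate): author_id=1 -> matches Smith
All 8 rows appear; 1 has NULL author.

SQL:
SELECT a.title, b.name AS author
FROM books a
LEFT JOIN authors b ON a.author_id = b.id

Result:
title           | author
----------------+-------
Distant Shores  | NULL  
Hollow Hills    | Brown 
Winter Gardens  | Baker 
The Last Train  | Lewis 
The Old House   | Allen 
The Glass Key   | Baker 
Northern Lights | Lewis 
The Iron Gate   | Smith 


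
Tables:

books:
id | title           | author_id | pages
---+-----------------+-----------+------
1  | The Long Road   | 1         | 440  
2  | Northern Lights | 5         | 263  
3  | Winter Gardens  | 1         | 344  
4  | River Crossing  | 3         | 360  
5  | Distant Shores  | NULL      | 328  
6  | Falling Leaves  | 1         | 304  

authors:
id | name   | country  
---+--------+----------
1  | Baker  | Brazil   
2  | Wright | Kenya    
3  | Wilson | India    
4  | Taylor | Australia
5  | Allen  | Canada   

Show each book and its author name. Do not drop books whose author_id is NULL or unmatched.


LEFT JOIN keeps every row from books (the left table); where author_id has no match in authors, the author columns become NULL. Walk through each book:
  - book 1 (The Long Road): author_id=1 -> matches Baker
  - book 2 (Northern Lights): author_id=5 -> matches Allen
  - book 3 (Winter Gardens): author_id=1 -> matches Baker
  - book 4 (River Crossing): author_id=3 -> matches Wilson
  - book 5 (Distant Shores): author_id=NULL, no match -> kept with NULL
  - book 6 (Falling Leaves): author_id=1 -> matches Baker
All 6 rows appear; 1 has NULL author.

SQL:
SELECT a.title, b.name AS author
FROM books a
LEFT JOIN authors b ON a.author_id = b.id

Result:
title           | author
----------------+-------
The Long Road   | Baker 
Northern Lights | Allen 
Winter Gardens  | Baker 
River Crossing  | Wilson
Distant Shores  | NULL  
Falling Leaves  | Baker 


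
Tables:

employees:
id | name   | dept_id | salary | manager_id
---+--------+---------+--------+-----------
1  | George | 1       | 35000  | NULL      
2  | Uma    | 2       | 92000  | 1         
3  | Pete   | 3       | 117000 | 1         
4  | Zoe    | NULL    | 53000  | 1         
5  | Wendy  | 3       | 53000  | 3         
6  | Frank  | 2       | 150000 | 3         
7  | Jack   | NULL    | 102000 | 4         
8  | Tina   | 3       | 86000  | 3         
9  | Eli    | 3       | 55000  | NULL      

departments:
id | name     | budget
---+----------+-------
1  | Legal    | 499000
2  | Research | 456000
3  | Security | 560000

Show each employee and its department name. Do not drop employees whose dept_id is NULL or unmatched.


LEFT JOIN keeps every row from employees (the left table); where dept_id has no match in departments, the department columns become NULL. Walk through each employee:
  - employee 1 (George): dept_id=1 -> matches Legal
  - employee 2 (Uma): dept_id=2 -> matches Research
  - employee 3 (Pete): dept_id=3 -> matches Security
  - employee 4 (Zoe): dept_id=NULL, no match -> kept with NULL
  - employee 5 (Wendy): dept_id=3 -> matches Security
  - employee 6 (Frank): dept_id=2 -> matches Research
  - employee 7 (Jack): dept_id=NULL, no match -> kept with NULL
  - employee 8 (Tina): dept_id=3 -> matches Security
  - employee 9 (Eli): dept_id=3 -> matches Security
All 9 rows appear; 2 have NULL department.

SQL:
SELECT a.name, b.name AS department
FROM employees a
LEFT JOIN departments b ON a.dept_id = b.id

Result:
name   | department
-------+-----------
George | Legal     
Uma    | Research  
Pete   | Security  
Zoe    | NULL      
Wendy  | Security  
Frank  | Research  
Jack   | NULL      
Tina   | Security  
Eli    | Security  


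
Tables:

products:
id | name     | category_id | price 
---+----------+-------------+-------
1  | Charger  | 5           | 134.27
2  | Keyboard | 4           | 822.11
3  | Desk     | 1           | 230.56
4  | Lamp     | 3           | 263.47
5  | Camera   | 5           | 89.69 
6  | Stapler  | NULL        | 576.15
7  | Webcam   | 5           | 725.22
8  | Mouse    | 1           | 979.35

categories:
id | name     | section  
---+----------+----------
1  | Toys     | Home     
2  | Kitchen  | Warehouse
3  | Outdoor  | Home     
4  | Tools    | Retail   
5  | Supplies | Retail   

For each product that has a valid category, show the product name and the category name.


INNER JOIN keeps only products rows whose category_id matches an id in categories. Walk through each product:
  - product 1 (Charger): category_id=5 -> matches Supplies
  - product 2 (Keyboard): category_id=4 -> matches Tools
  - product 3 (Desk): category_id=1 -> matches Toys
  - product 4 (Lamp): category_id=3 -> matches Outdoor
  - product 5 (Camera): category_id=5 -> matches Supplies
  - product 6 (Stapler): category_id=NULL, no match -> dropped
  - product 7 (Webcam): category_id=5 -> matches Supplies
  - product 8 (Mouse): category_id=1 -> matches Toys
So 1 of 8 rows is dropped.

SQL:
SELECT a.name, b.name AS category
FROM products a
INNER JOIN categories b ON a.category_id = b.id

Result:
name     | category
---------+---------
Charger  | Supplies
Keyboard | Tools   
Desk     | Toys    
Lamp     | Outdoor 
Camera   | Supplies
Webcam   | Supplies
Mouse    | Toys    
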